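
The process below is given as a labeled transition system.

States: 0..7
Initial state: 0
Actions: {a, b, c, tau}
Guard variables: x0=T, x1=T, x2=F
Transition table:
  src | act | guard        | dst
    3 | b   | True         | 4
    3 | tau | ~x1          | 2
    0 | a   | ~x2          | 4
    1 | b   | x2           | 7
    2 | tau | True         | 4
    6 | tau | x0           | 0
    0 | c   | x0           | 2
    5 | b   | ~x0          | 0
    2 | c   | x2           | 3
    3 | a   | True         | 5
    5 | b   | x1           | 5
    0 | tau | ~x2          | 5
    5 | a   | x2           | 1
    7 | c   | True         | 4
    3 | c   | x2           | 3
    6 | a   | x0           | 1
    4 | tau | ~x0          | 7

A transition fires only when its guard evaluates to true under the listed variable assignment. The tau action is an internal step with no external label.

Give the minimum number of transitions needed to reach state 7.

Answer: UNREACHABLE

Trace:
Breadth-first toward 7:
  Layer 0: {0}
  Layer 1: {2,4,5}
7 never appears.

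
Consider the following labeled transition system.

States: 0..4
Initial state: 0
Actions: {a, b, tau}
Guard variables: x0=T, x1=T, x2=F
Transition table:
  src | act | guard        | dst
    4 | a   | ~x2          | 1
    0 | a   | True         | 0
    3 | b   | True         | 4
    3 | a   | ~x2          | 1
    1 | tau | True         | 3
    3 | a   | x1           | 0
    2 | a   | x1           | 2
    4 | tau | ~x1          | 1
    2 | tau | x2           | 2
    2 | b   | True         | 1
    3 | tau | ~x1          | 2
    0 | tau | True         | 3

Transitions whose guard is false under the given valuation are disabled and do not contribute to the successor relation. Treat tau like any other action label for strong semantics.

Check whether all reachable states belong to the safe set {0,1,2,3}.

Safe = {0,1,2,3}
Reachable = {0,1,3,4}
  0: ok
  1: ok
  3: ok
  4: VIOLATES
reach 4 via tau·b — violates

Answer: INVARIANT VIOLATED at state 4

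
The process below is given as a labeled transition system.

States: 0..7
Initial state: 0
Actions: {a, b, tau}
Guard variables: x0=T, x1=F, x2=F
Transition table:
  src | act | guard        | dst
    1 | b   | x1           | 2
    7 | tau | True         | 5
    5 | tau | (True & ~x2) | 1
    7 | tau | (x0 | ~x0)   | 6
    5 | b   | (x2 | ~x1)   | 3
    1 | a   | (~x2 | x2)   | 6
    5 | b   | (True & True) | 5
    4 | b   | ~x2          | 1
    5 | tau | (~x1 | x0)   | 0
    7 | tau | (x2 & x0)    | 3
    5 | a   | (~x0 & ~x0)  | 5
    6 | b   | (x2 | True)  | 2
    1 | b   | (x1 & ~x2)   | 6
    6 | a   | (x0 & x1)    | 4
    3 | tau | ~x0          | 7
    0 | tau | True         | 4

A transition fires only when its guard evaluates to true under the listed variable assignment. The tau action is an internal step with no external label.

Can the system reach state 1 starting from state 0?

Answer: REACHABLE

Analysis:
After dropping false guards: 10 live edges.
Layer 0: {0}
Layer 1: {4}  cumulative {0,4}
Layer 2: {1}  cumulative {0,1,4}
Layer 3: {6}  cumulative {0,1,4,6}
Layer 4: {2}  cumulative {0,1,2,4,6}
Reachable = {0,1,2,4,6}
witness 1: tau·b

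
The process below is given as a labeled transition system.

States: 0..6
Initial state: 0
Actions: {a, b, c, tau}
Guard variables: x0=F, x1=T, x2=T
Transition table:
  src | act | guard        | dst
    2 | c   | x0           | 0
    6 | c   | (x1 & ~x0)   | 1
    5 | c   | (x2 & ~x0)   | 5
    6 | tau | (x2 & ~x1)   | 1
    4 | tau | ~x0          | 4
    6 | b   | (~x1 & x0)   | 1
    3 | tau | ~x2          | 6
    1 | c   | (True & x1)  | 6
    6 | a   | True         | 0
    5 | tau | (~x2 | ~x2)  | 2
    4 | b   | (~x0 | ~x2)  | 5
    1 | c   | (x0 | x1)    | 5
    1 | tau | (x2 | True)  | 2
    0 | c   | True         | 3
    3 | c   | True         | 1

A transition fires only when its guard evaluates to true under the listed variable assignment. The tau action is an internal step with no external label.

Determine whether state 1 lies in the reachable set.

Answer: REACHABLE

Analysis:
After dropping false guards: 10 live edges.
L0 = {0}
L1 = {3}  cumulative {0,3}
L2 = {1}  cumulative {0,1,3}
L3 = {2,5,6}  cumulative {0,1,2,3,5,6}
Reachable = {0,1,2,3,5,6}
trace reaching 1: c·c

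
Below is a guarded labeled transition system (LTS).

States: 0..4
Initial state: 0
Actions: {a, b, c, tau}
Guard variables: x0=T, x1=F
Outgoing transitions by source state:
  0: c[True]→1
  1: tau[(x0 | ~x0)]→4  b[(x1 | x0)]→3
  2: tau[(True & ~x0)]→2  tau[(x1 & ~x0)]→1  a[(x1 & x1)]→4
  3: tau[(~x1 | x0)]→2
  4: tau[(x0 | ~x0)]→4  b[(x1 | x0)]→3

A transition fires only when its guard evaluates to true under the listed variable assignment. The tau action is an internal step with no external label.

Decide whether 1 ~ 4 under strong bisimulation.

Refine partition for ~:
  round 0: {{0,1,2,3,4}}
  round 1: {{0},{1,4},{2},{3}}
4 equivalence class(es) (converged in 2)
[1]={1,4}  [4]={1,4}

Answer: BISIMILAR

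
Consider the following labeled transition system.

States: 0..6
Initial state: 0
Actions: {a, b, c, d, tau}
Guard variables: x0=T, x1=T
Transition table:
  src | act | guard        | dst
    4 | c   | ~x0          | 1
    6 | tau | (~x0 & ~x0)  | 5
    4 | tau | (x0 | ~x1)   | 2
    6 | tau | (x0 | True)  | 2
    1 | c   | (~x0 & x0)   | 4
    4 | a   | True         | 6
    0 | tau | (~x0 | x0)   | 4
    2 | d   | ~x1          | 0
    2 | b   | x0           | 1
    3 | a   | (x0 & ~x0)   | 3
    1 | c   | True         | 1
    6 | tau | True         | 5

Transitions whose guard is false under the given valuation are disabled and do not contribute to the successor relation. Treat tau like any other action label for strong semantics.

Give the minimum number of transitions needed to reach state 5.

Answer: 3

Analysis:
Layered search for 5:
  Layer 0: {0}
  Layer 1: {4}
  Layer 2: {2,6}
  Layer 3: {1,5}
5 enters at depth 3; path tau·a·tau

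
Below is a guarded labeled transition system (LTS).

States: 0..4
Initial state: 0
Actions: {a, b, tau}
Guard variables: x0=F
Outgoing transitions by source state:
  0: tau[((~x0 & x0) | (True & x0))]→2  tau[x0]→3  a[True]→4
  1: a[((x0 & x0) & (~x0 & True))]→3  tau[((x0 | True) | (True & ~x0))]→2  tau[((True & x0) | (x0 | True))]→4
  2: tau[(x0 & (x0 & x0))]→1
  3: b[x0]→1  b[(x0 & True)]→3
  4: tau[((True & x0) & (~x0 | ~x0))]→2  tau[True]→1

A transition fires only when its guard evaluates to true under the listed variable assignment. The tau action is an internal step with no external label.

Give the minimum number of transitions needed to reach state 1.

Answer: 2

Trace:
Breadth-first toward 1:
  Layer 0: {0}
  Layer 1: {4}
  Layer 2: {1}
first hit 1 at d=2 via a·tau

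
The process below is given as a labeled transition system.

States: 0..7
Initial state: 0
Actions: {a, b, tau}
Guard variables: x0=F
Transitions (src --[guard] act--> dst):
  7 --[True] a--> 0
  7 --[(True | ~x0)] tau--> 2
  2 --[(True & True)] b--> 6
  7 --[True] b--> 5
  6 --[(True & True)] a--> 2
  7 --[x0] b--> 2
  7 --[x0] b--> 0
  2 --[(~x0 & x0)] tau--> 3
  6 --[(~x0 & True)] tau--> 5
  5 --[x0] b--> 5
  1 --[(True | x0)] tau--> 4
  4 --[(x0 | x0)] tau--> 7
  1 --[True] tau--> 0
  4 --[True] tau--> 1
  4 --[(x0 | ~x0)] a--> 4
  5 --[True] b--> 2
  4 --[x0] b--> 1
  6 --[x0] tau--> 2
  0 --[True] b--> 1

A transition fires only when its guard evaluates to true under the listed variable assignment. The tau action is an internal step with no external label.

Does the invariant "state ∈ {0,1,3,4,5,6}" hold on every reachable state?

Answer: INVARIANT HOLDS

Trace:
Safe = {0,1,3,4,5,6}
R = {0,1,4}
  0: safe
  1: safe
  4: safe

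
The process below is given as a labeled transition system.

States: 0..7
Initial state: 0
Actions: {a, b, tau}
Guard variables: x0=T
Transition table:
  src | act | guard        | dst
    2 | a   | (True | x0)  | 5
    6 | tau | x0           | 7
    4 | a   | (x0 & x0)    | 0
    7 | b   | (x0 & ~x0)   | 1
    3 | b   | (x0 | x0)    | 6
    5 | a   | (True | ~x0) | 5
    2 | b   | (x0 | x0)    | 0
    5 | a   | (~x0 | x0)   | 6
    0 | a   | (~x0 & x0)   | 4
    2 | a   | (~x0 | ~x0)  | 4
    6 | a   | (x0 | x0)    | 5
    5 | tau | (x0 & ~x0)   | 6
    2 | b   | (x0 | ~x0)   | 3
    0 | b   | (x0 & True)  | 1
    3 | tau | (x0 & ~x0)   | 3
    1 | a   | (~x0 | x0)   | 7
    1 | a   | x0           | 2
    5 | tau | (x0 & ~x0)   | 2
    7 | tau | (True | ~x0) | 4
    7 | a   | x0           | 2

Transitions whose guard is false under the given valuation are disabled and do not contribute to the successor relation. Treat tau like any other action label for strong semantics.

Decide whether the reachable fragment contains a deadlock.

Reach set: {0,1,2,3,4,5,6,7}
  0: b→1  [1 out]
  1: a→2  a→7  [2 out]
  2: a→5  b→0  b→3  [3 out]
  3: b→6  [1 out]
  4: a→0  [1 out]
  5: a→5  a→6  [2 out]
  6: a→5  tau→7  [2 out]
  7: a→2  tau→4  [2 out]

Answer: DEADLOCK-FREE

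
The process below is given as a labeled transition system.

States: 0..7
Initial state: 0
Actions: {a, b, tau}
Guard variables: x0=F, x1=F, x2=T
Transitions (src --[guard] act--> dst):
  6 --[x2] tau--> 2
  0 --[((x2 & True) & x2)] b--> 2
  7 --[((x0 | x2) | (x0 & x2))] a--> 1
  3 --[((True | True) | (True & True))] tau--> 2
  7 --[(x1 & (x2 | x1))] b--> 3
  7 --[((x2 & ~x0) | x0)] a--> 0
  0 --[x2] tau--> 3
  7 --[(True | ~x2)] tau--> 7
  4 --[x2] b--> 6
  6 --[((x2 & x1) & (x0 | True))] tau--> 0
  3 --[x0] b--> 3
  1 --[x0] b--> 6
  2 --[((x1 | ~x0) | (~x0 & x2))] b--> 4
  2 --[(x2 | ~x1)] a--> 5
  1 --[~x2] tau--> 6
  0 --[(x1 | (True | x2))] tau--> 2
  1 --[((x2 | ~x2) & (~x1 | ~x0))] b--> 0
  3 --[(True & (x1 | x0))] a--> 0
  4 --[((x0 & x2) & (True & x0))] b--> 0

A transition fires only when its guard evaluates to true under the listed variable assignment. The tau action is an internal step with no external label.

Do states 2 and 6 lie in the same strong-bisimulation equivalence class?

Bisimulation quotient by refinement:
  π0 = {{0,1,2,3,4,5,6,7}}
  π1 = {{0},{1,4},{2},{3,6},{5},{7}}
  π2 = {{0},{1},{2},{3,6},{4},{5},{7}}
stable after 3 split(s): 7 block(s)
2∈{2}, 6∈{3,6}

Answer: NOT BISIMILAR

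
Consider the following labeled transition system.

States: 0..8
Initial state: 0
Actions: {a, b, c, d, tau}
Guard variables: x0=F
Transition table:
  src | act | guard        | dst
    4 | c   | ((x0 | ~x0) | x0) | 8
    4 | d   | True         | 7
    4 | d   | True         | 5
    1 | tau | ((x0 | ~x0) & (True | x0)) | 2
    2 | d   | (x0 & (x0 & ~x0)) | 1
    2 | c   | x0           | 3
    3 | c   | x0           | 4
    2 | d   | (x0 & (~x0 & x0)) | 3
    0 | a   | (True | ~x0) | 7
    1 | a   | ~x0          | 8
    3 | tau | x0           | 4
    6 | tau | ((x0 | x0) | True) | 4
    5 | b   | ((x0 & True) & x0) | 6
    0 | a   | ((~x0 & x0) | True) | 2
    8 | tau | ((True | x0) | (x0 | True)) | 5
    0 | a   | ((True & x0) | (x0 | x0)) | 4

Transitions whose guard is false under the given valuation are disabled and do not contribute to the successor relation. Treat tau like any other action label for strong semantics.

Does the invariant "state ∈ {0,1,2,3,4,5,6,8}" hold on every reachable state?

Inv-set: {0,1,2,3,4,5,6,8}
Reachable = {0,2,7}
  0: ✓
  2: ✓
  7: ✗ unsafe
witness against invariant: a → 7

Answer: INVARIANT VIOLATED at state 7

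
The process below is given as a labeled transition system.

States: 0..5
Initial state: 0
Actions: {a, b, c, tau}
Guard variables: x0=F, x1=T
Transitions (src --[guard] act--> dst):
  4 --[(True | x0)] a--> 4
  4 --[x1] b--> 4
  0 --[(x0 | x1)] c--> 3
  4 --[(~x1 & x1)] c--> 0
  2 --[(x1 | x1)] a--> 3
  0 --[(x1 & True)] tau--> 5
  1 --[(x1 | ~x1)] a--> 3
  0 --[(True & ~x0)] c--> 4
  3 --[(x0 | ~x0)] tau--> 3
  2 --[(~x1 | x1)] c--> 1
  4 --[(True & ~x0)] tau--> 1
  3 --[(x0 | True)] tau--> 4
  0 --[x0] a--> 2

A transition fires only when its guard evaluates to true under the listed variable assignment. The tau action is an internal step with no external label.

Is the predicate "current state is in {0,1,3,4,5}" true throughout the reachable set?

Allowed set {0,1,3,4,5}
Reachable = {0,1,3,4,5}
  0: ok
  1: ok
  3: ok
  4: ok
  5: ok

Answer: INVARIANT HOLDS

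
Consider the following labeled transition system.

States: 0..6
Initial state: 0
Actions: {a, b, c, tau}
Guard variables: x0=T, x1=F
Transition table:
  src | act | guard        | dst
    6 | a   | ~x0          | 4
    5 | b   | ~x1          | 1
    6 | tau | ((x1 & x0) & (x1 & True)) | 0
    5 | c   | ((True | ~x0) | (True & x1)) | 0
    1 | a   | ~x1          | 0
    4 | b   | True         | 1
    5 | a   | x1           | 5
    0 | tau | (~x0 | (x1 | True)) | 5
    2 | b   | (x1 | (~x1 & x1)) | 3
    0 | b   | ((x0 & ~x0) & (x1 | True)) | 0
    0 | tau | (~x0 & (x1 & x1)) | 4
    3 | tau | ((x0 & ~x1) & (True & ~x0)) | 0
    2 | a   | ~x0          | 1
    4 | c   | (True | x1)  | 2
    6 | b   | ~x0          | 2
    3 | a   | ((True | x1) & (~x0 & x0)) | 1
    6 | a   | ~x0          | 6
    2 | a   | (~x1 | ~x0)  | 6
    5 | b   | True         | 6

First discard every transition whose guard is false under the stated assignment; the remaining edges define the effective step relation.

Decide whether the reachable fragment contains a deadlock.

Reach set: {0,1,5,6}
  0: tau→5  [1 out]
  1: a→0  [1 out]
  5: b→1  b→6  c→0  [3 out]
  6: ∅  [no exit]
witness 6: tau·b

Answer: DEADLOCK at state 6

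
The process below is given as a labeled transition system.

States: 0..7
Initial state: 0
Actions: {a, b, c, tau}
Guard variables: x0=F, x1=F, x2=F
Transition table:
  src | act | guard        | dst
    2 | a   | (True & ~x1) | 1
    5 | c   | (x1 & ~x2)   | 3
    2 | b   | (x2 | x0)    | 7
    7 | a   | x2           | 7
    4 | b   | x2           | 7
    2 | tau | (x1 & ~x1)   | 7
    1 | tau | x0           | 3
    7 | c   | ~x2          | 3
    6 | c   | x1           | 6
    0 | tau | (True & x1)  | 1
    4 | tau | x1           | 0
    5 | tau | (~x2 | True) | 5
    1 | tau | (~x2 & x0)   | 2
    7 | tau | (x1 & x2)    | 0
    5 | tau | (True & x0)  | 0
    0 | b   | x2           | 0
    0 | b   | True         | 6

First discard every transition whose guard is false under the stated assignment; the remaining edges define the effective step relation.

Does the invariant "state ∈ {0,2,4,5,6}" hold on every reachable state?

Answer: INVARIANT HOLDS

Analysis:
Safe = {0,2,4,5,6}
Reach set: {0,6}
  0: safe
  6: safe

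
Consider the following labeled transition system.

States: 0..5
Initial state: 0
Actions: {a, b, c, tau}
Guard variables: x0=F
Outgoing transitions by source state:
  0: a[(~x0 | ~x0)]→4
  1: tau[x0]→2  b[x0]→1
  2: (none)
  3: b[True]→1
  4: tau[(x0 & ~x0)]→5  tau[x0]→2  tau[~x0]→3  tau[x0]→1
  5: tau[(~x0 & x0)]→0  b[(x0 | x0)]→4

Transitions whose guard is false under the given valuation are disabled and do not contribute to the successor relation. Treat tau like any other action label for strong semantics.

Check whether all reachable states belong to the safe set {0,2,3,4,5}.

Answer: INVARIANT VIOLATED at state 1

Analysis:
Inv-set: {0,2,3,4,5}
Reachable = {0,1,3,4}
  0: ✓
  1: ✗ unsafe
  3: ✓
  4: ✓
reach 1 via a·tau·b — violates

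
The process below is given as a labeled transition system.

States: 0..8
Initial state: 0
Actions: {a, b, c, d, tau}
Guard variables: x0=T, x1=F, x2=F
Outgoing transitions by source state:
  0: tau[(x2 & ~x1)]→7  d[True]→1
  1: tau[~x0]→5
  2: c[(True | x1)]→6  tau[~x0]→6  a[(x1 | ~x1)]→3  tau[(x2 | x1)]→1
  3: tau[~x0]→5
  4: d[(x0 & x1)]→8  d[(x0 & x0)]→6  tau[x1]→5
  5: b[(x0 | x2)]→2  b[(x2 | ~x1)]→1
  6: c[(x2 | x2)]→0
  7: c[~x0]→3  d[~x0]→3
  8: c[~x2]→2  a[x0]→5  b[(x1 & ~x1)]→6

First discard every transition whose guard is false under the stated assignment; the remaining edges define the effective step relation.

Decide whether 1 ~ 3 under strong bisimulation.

Bisimulation quotient by refinement:
  P[0] = {{0,1,2,3,4,5,6,7,8}}
  P[1] = {{0,4},{1,3,6,7},{2,8},{5}}
  P[2] = {{0,4},{1,3,6,7},{2},{5},{8}}
stable after 3 split(s): 5 block(s)
[1]={1,3,6,7}  [3]={1,3,6,7}

Answer: BISIMILAR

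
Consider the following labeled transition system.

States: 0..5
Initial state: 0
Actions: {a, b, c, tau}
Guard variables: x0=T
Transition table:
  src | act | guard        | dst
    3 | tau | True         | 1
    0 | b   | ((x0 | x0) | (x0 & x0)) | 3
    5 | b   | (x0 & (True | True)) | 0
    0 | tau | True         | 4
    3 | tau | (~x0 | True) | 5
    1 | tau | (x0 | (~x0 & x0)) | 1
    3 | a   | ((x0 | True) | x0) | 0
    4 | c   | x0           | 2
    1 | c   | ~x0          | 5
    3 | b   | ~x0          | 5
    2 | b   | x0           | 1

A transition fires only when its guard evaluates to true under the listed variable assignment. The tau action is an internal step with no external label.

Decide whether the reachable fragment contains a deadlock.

Answer: DEADLOCK-FREE

Trace:
R = {0,1,2,3,4,5}
  0: b→3  tau→4  [deg 2]
  1: tau→1  [deg 1]
  2: b→1  [deg 1]
  3: a→0  tau→1  tau→5  [deg 3]
  4: c→2  [deg 1]
  5: b→0  [deg 1]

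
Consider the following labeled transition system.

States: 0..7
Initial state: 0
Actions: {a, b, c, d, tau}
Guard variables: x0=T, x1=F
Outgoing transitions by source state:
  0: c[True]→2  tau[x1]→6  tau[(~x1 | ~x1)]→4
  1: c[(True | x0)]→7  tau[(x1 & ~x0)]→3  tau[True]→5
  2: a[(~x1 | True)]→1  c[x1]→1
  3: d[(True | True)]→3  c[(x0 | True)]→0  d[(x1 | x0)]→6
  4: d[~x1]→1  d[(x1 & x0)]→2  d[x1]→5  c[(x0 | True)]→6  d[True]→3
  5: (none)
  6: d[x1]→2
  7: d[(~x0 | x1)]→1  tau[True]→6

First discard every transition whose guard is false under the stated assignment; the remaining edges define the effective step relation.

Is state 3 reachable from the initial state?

Guard filter leaves 12 enabled edge(s).
Layer 0: {0}
Layer 1: {2,4}  cumulative {0,2,4}
Layer 2: {1,3,6}  cumulative {0,1,2,3,4,6}
Layer 3: {5,7}  cumulative {0,1,2,3,4,5,6,7}
Reach set: {0,1,2,3,4,5,6,7}
witness 3: tau·d

Answer: REACHABLE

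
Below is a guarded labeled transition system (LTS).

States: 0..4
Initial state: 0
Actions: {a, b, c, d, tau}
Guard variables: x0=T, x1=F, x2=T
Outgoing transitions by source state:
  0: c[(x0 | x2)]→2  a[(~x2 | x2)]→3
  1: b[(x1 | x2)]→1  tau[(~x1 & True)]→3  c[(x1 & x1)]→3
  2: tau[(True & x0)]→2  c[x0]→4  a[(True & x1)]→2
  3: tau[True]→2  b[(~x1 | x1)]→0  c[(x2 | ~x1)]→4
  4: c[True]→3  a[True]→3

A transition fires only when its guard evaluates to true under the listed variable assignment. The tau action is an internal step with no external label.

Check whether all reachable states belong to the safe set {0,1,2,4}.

Answer: INVARIANT VIOLATED at state 3

Trace:
Safe = {0,1,2,4}
Reach set: {0,2,3,4}
  0: safe
  2: safe
  3: ✗ unsafe
  4: safe
witness against invariant: a → 3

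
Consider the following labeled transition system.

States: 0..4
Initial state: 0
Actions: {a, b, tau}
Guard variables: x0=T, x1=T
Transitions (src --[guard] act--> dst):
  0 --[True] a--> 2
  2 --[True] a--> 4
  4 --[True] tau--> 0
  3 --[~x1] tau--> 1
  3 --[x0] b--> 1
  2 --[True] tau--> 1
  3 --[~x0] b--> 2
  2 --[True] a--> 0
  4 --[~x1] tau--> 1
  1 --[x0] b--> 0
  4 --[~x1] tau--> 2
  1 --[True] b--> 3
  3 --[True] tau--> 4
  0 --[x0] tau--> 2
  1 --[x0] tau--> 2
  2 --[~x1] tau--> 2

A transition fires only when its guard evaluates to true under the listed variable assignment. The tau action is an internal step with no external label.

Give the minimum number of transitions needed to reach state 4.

Answer: 2

Trace:
Layered search for 4:
  Layer 0: {0}
  Layer 1: {2}
  Layer 2: {1,4}
4 enters at depth 2; path a·a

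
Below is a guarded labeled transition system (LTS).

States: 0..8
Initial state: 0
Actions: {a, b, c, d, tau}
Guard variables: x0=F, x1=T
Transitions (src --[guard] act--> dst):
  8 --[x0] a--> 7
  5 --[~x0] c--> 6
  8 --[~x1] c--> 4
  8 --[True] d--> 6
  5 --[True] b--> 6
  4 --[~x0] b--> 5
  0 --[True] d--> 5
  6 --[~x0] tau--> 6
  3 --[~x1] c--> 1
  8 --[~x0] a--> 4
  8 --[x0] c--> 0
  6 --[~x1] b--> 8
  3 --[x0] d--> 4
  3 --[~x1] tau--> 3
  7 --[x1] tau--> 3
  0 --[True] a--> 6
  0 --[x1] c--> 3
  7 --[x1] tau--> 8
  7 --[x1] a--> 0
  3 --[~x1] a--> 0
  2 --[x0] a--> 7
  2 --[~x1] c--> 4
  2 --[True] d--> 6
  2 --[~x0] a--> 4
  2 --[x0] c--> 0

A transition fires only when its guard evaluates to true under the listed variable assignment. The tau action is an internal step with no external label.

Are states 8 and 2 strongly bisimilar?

Answer: BISIMILAR

Analysis:
Compute ~ classes (split until stable):
  round 0: {{0,1,2,3,4,5,6,7,8}}
  round 1: {{0},{1,3},{2,8},{4},{5},{6},{7}}
7 equivalence class(es) (converged in 2)
[8]={2,8}  [2]={2,8}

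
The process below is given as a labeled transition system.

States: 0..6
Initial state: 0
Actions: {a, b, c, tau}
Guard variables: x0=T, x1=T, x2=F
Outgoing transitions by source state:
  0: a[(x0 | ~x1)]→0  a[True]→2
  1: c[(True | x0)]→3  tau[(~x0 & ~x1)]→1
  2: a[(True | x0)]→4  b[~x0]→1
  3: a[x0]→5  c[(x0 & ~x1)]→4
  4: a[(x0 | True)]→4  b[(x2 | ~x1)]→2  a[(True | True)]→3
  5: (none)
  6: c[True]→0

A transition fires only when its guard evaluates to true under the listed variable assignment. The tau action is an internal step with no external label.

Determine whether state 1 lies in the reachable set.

Guard filter leaves 8 enabled edge(s).
L0 = {0}
L1 = {2}  now seen {0,2}
L2 = {4}  now seen {0,2,4}
L3 = {3}  now seen {0,2,3,4}
L4 = {5}  now seen {0,2,3,4,5}
R = {0,2,3,4,5}

Answer: UNREACHABLE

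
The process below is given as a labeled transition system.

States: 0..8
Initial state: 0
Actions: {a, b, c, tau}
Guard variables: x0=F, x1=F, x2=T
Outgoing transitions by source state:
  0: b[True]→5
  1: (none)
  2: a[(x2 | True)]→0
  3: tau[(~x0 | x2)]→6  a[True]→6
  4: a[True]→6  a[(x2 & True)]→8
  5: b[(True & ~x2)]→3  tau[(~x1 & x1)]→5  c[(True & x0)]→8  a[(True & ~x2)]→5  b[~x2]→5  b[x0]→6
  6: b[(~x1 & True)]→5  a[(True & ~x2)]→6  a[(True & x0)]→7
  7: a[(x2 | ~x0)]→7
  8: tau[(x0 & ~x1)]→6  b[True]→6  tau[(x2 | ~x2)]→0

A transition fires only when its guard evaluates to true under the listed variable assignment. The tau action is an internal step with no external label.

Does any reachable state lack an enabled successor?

Reach set: {0,5}
  0: b→5  [deg 1]
  5: ∅  [deadlock]
trace reaching 5: b

Answer: DEADLOCK at state 5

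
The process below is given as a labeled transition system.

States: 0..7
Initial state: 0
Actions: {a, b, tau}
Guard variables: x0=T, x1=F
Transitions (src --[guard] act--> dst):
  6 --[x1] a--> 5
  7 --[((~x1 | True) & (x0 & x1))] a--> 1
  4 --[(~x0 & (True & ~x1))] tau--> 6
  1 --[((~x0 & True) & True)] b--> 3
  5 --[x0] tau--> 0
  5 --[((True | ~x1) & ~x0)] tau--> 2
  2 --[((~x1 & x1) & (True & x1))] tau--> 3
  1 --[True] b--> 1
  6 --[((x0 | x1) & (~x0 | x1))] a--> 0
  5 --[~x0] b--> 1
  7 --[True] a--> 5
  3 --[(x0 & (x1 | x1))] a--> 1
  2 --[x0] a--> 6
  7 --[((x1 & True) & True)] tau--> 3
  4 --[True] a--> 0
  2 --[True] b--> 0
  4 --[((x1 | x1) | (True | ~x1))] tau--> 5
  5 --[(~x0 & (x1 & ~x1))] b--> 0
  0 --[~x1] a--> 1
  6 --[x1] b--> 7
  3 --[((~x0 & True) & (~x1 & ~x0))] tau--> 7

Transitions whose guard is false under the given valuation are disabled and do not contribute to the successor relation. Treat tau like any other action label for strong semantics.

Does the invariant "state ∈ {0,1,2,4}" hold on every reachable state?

Allowed set {0,1,2,4}
Reachable = {0,1}
  0: ✓
  1: ✓

Answer: INVARIANT HOLDS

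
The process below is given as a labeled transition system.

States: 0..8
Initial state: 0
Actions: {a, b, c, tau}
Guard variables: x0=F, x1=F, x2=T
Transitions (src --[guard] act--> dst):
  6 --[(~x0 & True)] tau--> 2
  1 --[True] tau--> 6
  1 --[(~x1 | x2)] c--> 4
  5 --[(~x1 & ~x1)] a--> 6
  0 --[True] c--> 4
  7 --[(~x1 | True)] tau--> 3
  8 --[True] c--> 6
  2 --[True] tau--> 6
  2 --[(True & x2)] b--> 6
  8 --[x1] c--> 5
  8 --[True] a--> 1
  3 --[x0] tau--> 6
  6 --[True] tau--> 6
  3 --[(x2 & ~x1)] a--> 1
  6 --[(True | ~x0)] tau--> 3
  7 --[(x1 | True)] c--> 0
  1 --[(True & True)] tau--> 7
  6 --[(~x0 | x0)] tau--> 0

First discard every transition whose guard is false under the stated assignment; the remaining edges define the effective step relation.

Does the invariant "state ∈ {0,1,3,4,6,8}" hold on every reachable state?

Answer: INVARIANT HOLDS

Working:
Allowed set {0,1,3,4,6,8}
R = {0,4}
  0: ok
  4: ok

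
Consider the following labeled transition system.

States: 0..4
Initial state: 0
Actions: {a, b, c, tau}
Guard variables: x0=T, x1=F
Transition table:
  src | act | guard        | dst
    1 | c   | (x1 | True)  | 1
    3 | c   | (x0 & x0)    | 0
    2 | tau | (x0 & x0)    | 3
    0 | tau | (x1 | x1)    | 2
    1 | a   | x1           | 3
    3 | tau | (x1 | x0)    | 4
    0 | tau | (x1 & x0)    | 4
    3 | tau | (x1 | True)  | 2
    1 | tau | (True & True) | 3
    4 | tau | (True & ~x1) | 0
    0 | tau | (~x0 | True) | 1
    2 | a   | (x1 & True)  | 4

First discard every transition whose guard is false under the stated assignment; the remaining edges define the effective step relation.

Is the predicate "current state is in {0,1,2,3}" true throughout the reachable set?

Answer: INVARIANT VIOLATED at state 4

Analysis:
Allowed set {0,1,2,3}
R = {0,1,2,3,4}
  0: ✓
  1: ✓
  2: ✓
  3: ✓
  4: VIOLATES
reach 4 via tau·tau·tau — violates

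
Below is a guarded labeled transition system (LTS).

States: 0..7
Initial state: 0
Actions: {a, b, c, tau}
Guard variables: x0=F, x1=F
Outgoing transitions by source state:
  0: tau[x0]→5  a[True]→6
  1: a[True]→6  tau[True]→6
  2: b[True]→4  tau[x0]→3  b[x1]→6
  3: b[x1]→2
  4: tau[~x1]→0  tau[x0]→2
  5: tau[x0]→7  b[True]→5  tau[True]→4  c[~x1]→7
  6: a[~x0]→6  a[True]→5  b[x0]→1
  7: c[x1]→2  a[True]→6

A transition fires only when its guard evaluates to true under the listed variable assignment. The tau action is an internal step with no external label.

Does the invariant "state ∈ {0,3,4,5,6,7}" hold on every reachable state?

Answer: INVARIANT HOLDS

Analysis:
Allowed set {0,3,4,5,6,7}
Reach set: {0,4,5,6,7}
  0: ✓
  4: ✓
  5: ✓
  6: ✓
  7: ✓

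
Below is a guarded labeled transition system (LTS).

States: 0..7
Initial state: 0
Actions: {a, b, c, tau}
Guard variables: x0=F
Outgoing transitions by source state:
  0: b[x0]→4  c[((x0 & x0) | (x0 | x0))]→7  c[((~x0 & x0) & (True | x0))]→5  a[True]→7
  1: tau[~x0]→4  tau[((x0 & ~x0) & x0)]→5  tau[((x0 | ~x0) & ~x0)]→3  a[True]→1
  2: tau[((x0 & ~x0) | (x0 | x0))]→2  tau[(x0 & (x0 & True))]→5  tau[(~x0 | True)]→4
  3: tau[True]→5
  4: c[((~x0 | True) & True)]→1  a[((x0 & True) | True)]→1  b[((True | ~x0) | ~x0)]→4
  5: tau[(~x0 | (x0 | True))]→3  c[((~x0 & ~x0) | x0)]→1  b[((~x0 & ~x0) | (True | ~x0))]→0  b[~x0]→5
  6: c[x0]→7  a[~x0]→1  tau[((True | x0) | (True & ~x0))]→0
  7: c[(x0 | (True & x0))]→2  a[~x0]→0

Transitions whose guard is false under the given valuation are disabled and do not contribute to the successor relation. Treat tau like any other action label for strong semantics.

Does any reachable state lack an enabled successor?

Reachable = {0,7}
  0: a→7  [deg 1]
  7: a→0  [deg 1]

Answer: DEADLOCK-FREE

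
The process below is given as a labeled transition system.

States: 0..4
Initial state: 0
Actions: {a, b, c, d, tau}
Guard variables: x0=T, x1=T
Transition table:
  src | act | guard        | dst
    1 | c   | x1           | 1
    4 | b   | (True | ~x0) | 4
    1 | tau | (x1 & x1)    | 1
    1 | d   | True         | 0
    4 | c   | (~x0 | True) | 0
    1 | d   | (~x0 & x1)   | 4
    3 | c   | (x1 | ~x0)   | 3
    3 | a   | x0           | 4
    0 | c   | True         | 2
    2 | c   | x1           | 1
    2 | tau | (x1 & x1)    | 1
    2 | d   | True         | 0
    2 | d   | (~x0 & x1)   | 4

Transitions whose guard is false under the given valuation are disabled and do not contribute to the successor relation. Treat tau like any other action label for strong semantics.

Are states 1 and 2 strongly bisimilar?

Answer: BISIMILAR

Working:
Bisimulation quotient by refinement:
  round 0: {{0,1,2,3,4}}
  round 1: {{0},{1,2},{3},{4}}
stable after 2 split(s): 4 block(s)
1∈{1,2}, 2∈{1,2}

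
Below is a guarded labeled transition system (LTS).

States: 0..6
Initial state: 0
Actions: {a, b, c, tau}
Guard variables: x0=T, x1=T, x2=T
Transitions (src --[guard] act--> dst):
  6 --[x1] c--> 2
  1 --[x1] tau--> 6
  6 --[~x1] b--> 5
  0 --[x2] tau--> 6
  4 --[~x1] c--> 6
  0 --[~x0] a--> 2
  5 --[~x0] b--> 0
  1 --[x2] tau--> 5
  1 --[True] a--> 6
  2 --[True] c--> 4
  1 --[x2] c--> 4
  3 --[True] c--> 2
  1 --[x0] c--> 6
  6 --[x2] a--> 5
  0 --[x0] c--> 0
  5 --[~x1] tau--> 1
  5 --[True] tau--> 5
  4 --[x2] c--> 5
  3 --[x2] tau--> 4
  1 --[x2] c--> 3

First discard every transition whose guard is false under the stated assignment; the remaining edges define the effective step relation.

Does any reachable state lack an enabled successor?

Answer: DEADLOCK-FREE

Working:
R = {0,2,4,5,6}
  0: c→0  tau→6  [2 exit(s)]
  2: c→4  [1 exit(s)]
  4: c→5  [1 exit(s)]
  5: tau→5  [1 exit(s)]
  6: a→5  c→2  [2 exit(s)]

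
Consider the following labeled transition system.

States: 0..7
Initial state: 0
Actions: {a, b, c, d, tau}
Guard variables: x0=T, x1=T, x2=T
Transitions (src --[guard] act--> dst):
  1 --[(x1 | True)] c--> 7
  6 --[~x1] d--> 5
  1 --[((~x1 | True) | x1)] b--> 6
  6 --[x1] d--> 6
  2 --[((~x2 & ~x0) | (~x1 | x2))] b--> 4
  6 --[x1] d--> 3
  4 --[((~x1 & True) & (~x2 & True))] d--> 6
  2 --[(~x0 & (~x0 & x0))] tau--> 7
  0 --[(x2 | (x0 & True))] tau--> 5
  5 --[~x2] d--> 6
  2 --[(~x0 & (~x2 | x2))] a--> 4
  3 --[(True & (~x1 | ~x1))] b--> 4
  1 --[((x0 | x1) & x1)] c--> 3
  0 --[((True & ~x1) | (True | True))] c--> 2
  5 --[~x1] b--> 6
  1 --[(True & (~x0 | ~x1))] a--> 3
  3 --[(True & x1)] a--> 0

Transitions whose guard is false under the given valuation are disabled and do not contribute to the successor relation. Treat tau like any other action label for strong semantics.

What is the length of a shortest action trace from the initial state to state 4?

Answer: 2

Analysis:
BFS to 4:
  L0 = {0}
  L1 = {2,5}
  L2 = {4}
depth(4)=2, e.g. c·b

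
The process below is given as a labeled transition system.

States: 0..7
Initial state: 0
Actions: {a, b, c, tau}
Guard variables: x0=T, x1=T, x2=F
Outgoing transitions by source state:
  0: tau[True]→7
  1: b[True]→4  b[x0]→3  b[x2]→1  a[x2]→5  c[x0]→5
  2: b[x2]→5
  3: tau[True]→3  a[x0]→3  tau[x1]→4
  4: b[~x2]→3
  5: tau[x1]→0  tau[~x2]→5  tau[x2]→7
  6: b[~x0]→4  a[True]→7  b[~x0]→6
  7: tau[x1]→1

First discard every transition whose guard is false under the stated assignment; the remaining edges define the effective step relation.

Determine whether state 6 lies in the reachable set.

Answer: UNREACHABLE

Trace:
After dropping false guards: 12 live edges.
depth 0: {0}
depth 1: {7}  total {0,7}
depth 2: {1}  total {0,1,7}
depth 3: {3,4,5}  total {0,1,3,4,5,7}
Reachable = {0,1,3,4,5,7}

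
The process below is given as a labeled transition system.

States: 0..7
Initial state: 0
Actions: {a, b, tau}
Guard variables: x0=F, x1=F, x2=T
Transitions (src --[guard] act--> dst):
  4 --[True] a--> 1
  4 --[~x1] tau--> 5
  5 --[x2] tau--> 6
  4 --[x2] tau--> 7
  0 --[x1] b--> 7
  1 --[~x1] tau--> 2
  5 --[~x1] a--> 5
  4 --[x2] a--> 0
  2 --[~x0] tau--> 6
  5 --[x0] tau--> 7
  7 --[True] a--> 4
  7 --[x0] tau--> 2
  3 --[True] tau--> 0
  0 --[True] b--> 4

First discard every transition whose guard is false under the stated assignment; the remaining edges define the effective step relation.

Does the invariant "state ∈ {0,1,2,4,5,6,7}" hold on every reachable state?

Answer: INVARIANT HOLDS

Working:
Allowed set {0,1,2,4,5,6,7}
Reach set: {0,1,2,4,5,6,7}
  0: safe
  1: safe
  2: safe
  4: safe
  5: safe
  6: safe
  7: safe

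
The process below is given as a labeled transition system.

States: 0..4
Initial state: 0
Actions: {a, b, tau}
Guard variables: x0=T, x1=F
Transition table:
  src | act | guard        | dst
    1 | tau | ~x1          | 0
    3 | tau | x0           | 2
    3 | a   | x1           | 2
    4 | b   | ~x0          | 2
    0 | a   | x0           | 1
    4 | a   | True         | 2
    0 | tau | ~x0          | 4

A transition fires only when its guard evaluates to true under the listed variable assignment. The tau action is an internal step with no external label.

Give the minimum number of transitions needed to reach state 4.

BFS to 4:
  depth 0: {0}
  depth 1: {1}
4 never appears.

Answer: UNREACHABLE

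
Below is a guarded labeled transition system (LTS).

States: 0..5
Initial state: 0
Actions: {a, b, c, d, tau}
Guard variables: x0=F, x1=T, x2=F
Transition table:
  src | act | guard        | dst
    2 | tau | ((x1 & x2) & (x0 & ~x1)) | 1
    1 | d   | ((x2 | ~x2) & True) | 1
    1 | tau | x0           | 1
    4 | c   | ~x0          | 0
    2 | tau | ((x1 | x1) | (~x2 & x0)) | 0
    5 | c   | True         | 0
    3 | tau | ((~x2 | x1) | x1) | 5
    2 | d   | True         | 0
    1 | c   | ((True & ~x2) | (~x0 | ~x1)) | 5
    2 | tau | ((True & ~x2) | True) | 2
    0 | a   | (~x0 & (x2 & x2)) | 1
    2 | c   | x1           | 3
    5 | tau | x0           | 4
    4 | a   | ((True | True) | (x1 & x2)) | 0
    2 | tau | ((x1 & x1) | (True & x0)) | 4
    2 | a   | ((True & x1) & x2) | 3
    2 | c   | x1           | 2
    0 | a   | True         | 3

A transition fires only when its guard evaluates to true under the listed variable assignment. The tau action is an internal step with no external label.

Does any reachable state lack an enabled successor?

R = {0,3,5}
  0: a→3  [1 exit(s)]
  3: tau→5  [1 exit(s)]
  5: c→0  [1 exit(s)]

Answer: DEADLOCK-FREE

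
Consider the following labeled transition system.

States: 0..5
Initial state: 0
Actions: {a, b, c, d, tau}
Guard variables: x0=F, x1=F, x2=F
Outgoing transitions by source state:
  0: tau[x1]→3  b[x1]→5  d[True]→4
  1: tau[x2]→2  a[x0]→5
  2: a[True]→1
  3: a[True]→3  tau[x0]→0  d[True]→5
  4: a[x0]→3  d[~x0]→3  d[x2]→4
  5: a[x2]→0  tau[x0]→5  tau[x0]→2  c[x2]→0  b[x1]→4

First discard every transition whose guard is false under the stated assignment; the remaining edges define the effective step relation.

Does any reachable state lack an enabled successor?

Answer: DEADLOCK at state 5

Working:
R = {0,3,4,5}
  0: d→4  [1 out]
  3: a→3  d→5  [2 out]
  4: d→3  [1 out]
  5: ∅  [deadlock]
Path to 5: d·d·d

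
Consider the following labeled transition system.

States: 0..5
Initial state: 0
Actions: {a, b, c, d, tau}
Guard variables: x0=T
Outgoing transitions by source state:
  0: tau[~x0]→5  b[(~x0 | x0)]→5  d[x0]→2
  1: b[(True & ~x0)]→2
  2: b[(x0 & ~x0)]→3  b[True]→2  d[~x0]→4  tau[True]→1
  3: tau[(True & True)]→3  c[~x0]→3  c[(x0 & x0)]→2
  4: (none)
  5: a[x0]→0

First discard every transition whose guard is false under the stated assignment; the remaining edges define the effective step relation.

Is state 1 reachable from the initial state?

7 transition(s) survive guard evaluation.
depth 0: {0}
depth 1: {2,5}  cumulative {0,2,5}
depth 2: {1}  cumulative {0,1,2,5}
Reachable = {0,1,2,5}
trace reaching 1: d·tau

Answer: REACHABLE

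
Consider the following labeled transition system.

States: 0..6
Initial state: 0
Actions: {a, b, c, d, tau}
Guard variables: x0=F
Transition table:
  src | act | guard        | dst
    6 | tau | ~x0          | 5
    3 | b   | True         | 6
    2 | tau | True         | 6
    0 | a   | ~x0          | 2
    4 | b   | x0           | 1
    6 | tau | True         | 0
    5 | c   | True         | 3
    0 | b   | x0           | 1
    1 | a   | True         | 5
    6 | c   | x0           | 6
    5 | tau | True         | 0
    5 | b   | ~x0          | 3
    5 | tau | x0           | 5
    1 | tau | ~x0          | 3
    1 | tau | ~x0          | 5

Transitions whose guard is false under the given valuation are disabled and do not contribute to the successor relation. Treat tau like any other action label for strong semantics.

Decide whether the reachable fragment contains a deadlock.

Answer: DEADLOCK-FREE

Working:
Reach set: {0,2,3,5,6}
  0: a→2  [1 exit(s)]
  2: tau→6  [1 exit(s)]
  3: b→6  [1 exit(s)]
  5: b→3  c→3  tau→0  [3 exit(s)]
  6: tau→0  tau→5  [2 exit(s)]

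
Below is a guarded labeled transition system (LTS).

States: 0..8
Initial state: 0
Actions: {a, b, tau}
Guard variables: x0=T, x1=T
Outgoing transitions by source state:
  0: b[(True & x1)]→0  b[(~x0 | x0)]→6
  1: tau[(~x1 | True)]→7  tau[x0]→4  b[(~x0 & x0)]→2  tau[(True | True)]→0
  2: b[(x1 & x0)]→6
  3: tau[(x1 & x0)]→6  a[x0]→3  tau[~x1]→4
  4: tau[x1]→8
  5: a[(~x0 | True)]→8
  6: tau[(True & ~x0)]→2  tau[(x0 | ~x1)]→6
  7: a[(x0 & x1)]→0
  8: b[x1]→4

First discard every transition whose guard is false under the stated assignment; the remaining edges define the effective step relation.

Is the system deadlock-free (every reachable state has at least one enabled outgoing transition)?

Answer: DEADLOCK-FREE

Working:
Reachable = {0,6}
  0: b→0  b→6  [2 exit(s)]
  6: tau→6  [1 exit(s)]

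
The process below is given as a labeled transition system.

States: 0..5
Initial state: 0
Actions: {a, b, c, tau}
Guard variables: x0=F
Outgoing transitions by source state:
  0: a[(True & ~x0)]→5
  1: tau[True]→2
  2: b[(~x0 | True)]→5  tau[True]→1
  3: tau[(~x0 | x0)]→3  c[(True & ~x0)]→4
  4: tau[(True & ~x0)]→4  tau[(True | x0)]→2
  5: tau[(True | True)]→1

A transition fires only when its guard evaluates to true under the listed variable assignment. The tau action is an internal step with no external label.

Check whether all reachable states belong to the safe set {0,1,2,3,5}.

Answer: INVARIANT HOLDS

Analysis:
Allowed set {0,1,2,3,5}
Reach set: {0,1,2,5}
  0: ok
  1: ok
  2: ok
  5: ok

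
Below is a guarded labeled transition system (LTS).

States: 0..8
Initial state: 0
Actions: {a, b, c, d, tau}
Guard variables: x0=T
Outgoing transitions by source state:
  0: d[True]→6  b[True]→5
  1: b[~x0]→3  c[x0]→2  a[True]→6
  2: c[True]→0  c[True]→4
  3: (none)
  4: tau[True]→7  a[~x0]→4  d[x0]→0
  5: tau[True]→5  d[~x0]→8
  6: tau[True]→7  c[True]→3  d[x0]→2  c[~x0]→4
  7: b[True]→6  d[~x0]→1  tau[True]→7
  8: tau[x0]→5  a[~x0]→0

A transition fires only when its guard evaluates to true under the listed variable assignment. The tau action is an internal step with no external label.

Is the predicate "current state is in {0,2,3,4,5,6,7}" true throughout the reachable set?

Safe = {0,2,3,4,5,6,7}
Reachable = {0,2,3,4,5,6,7}
  0: safe
  2: safe
  3: safe
  4: safe
  5: safe
  6: safe
  7: safe

Answer: INVARIANT HOLDS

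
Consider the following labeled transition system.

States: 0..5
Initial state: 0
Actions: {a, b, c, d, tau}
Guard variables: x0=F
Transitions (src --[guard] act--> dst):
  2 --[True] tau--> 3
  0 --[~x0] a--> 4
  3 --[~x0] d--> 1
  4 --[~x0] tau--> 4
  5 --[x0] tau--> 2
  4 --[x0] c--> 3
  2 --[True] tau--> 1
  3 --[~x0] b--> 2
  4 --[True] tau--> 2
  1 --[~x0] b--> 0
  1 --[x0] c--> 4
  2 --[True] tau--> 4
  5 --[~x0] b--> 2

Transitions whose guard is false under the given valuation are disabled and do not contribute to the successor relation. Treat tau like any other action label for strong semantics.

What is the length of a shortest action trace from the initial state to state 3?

Answer: 3

Working:
Layered search for 3:
  depth 0: {0}
  depth 1: {4}
  depth 2: {2}
  depth 3: {1,3}
depth(3)=3, e.g. a·tau·tau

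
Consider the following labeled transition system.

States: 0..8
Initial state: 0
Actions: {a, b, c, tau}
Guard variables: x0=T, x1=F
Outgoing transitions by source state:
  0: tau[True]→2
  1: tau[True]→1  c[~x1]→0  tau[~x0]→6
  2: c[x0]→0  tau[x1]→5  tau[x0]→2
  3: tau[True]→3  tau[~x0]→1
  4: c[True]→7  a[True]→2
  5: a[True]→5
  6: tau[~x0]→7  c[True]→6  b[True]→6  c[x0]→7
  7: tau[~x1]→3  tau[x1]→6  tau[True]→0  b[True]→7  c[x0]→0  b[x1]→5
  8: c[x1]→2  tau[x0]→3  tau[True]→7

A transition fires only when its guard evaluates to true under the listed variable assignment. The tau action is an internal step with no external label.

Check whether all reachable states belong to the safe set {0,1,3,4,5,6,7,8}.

Answer: INVARIANT VIOLATED at state 2

Working:
Inv-set: {0,1,3,4,5,6,7,8}
Reach set: {0,2}
  0: safe
  2: VIOLATES
witness against invariant: tau → 2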